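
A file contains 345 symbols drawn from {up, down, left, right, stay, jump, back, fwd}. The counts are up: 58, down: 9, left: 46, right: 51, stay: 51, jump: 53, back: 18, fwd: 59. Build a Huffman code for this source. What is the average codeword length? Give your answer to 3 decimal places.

2.907 bits/symbol

Probabilities are the counts divided by 345.
Repeatedly combine the two least-probable nodes; the expected code length is the sum of the merged weights.
merge 3/115 + 6/115 → 9/115
merge 9/115 + 2/15 → 73/345
merge 17/115 + 17/115 → 34/115
merge 53/345 + 58/345 → 37/115
merge 59/345 + 73/345 → 44/115
merge 34/115 + 37/115 → 71/115
merge 44/115 + 71/115 → 1
L = 9/115 + 73/345 + 34/115 + 37/115 + 44/115 + 71/115 + 1 = 1003/345 ≈ 2.907 bits/symbol.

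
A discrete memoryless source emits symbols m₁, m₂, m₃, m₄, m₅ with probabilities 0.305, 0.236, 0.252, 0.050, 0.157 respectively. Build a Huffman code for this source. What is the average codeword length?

Repeatedly combine the two least-probable nodes; the expected code length is the sum of the merged weights.
merge 1/20 + 157/1000 → 207/1000
merge 207/1000 + 59/250 → 443/1000
merge 63/250 + 61/200 → 557/1000
merge 443/1000 + 557/1000 → 1
L = 207/1000 + 443/1000 + 557/1000 + 1 = 2207/1000 = 2.207 bits/symbol.

2.207 bits/symbol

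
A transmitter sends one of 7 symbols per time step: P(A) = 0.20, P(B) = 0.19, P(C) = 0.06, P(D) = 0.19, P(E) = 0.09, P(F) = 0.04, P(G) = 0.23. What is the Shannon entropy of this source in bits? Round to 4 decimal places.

H = −Σ pᵢ log₂ pᵢ.
−0.20·log₂(0.20) = 0.4644
−0.19·log₂(0.19) = 0.4552
−0.06·log₂(0.06) = 0.2435
−0.19·log₂(0.19) = 0.4552
−0.09·log₂(0.09) = 0.3127
−0.04·log₂(0.04) = 0.1858
−0.23·log₂(0.23) = 0.4877
Sum ≈ 2.6044 → 2.6044 bits.

2.6044 bits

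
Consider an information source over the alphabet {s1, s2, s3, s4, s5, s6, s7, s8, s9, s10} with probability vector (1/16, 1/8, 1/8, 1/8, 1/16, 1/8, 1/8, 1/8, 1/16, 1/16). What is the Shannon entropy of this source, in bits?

3.25 bits

Each probability is a power of 1/2, so log₂(1/p) is an integer.
H = Σ p·log₂(1/p) = 1/16·4 + 1/8·3 + 1/8·3 + 1/8·3 + 1/16·4 + 1/8·3 + 1/8·3 + 1/8·3 + 1/16·4 + 1/16·4 = 3.25 bits.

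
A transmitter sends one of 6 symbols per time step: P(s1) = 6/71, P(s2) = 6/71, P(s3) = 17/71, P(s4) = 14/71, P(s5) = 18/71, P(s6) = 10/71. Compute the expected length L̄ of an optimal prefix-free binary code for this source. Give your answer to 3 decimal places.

Repeatedly combine the two least-probable nodes; the expected code length is the sum of the merged weights.
merge 6/71 + 6/71 → 12/71
merge 10/71 + 12/71 → 22/71
merge 14/71 + 17/71 → 31/71
merge 18/71 + 22/71 → 40/71
merge 31/71 + 40/71 → 1
L = 12/71 + 22/71 + 31/71 + 40/71 + 1 = 176/71 ≈ 2.479 bits/symbol.

2.479 bits/symbol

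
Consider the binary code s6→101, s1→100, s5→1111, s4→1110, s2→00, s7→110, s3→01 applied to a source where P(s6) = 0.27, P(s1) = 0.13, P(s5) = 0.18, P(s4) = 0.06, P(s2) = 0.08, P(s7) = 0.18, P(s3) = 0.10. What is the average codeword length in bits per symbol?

3.06 bits/symbol

L̄ = Σ pᵢ·ℓᵢ = 0.27·3 + 0.13·3 + 0.18·4 + 0.06·4 + 0.08·2 + 0.18·3 + 0.10·2 = 3.06 bits/symbol.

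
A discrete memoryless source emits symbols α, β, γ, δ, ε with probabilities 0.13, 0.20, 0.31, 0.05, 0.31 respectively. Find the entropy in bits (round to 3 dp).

2.111 bits

H = −Σ pᵢ log₂ pᵢ.
−0.13·log₂(0.13) = 0.3826
−0.20·log₂(0.20) = 0.4644
−0.31·log₂(0.31) = 0.5238
−0.05·log₂(0.05) = 0.2161
−0.31·log₂(0.31) = 0.5238
Sum ≈ 2.1107 → 2.111 bits.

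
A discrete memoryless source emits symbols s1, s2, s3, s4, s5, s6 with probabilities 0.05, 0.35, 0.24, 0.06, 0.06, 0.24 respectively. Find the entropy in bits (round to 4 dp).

H = −Σ pᵢ log₂ pᵢ.
−0.05·log₂(0.05) = 0.2161
−0.35·log₂(0.35) = 0.5301
−0.24·log₂(0.24) = 0.4941
−0.06·log₂(0.06) = 0.2435
−0.06·log₂(0.06) = 0.2435
−0.24·log₂(0.24) = 0.4941
Sum ≈ 2.2215 → 2.2215 bits.

2.2215 bits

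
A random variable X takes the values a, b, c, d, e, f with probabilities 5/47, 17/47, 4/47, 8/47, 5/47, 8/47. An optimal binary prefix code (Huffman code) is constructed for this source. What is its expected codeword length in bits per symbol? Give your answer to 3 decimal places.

Repeatedly combine the two least-probable nodes; the expected code length is the sum of the merged weights.
merge 4/47 + 5/47 → 9/47
merge 5/47 + 8/47 → 13/47
merge 8/47 + 9/47 → 17/47
merge 13/47 + 17/47 → 30/47
merge 17/47 + 30/47 → 1
L = 9/47 + 13/47 + 17/47 + 30/47 + 1 = 116/47 ≈ 2.468 bits/symbol.

2.468 bits/symbol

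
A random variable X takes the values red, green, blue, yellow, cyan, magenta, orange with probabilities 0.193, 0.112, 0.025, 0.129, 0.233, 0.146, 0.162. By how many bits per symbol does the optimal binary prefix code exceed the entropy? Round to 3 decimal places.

Entropy H = −Σ p log₂ p ≈ 2.6463 bits.
Huffman merges: 1/40+14/125→137/1000; 129/1000+137/1000→133/500; 73/500+81/500→77/250; 193/1000+233/1000→213/500; 133/500+77/250→287/500; 213/500+287/500→1. L = 2711/1000 ≈ 2.7110.
L − H = 2.7110 − 2.6463 = 0.065 bits.

0.065 bits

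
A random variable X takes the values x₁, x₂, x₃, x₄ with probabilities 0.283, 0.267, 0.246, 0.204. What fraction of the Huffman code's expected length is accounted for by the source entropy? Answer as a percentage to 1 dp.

99.5%

Entropy H = −Σ p log₂ p ≈ 1.9896 bits.
Huffman merges: 51/250+123/500→9/20; 267/1000+283/1000→11/20; 9/20+11/20→1. L = 2 ≈ 2.0000.
Efficiency = H/L = 1.9896/2.0000 = 99.5%.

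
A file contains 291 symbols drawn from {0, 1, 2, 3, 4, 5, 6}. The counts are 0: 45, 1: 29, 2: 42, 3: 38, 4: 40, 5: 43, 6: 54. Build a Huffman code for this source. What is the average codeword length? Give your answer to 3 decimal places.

2.814 bits/symbol

Probabilities are the counts divided by 291.
Repeatedly combine the two least-probable nodes; the expected code length is the sum of the merged weights.
merge 29/291 + 38/291 → 67/291
merge 40/291 + 14/97 → 82/291
merge 43/291 + 15/97 → 88/291
merge 18/97 + 67/291 → 121/291
merge 82/291 + 88/291 → 170/291
merge 121/291 + 170/291 → 1
L = 67/291 + 82/291 + 88/291 + 121/291 + 170/291 + 1 = 273/97 ≈ 2.814 bits/symbol.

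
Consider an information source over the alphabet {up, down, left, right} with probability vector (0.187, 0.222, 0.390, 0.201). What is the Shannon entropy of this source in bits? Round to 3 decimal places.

1.929 bits

H = −Σ pᵢ log₂ pᵢ.
−0.187·log₂(0.187) = 0.4523
−0.222·log₂(0.222) = 0.4820
−0.390·log₂(0.390) = 0.5298
−0.201·log₂(0.201) = 0.4653
Sum ≈ 1.9294 → 1.929 bits.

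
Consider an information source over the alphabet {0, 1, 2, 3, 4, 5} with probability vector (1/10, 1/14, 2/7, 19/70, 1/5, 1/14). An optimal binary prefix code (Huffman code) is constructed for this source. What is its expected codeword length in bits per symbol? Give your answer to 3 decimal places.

2.386 bits/symbol

Repeatedly combine the two least-probable nodes; the expected code length is the sum of the merged weights.
merge 1/14 + 1/14 → 1/7
merge 1/10 + 1/7 → 17/70
merge 1/5 + 17/70 → 31/70
merge 19/70 + 2/7 → 39/70
merge 31/70 + 39/70 → 1
L = 1/7 + 17/70 + 31/70 + 39/70 + 1 = 167/70 ≈ 2.386 bits/symbol.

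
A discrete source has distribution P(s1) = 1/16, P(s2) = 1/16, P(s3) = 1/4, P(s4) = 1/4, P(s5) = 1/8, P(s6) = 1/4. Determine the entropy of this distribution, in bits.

Each probability is a power of 1/2, so log₂(1/p) is an integer.
H = Σ p·log₂(1/p) = 1/16·4 + 1/16·4 + 1/4·2 + 1/4·2 + 1/8·3 + 1/4·2 = 2.375 bits.

2.375 bits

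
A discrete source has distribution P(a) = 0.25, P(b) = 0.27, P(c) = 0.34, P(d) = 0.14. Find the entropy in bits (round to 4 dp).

1.9363 bits

H = −Σ pᵢ log₂ pᵢ.
−0.25·log₂(0.25) = 0.5000
−0.27·log₂(0.27) = 0.5100
−0.34·log₂(0.34) = 0.5292
−0.14·log₂(0.14) = 0.3971
Sum ≈ 1.9363 → 1.9363 bits.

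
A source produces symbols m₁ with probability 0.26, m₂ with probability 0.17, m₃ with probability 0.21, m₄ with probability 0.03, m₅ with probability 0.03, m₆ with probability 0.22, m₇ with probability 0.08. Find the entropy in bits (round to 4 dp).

2.4883 bits

H = −Σ pᵢ log₂ pᵢ.
−0.26·log₂(0.26) = 0.5053
−0.17·log₂(0.17) = 0.4346
−0.21·log₂(0.21) = 0.4728
−0.03·log₂(0.03) = 0.1518
−0.03·log₂(0.03) = 0.1518
−0.22·log₂(0.22) = 0.4806
−0.08·log₂(0.08) = 0.2915
Sum ≈ 2.4883 → 2.4883 bits.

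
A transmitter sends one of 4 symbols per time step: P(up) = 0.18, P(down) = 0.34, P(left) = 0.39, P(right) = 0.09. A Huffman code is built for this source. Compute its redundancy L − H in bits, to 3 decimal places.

0.063 bits

Entropy H = −Σ p log₂ p ≈ 1.8169 bits.
Huffman merges: 9/100+9/50→27/100; 27/100+17/50→61/100; 39/100+61/100→1. L = 47/25 ≈ 1.8800.
L − H = 1.8800 − 1.8169 = 0.063 bits.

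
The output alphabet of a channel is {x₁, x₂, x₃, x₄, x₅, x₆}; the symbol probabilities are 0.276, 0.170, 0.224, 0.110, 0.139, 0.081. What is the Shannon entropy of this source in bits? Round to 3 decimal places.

H = −Σ pᵢ log₂ pᵢ.
−0.276·log₂(0.276) = 0.5126
−0.170·log₂(0.170) = 0.4346
−0.224·log₂(0.224) = 0.4835
−0.110·log₂(0.110) = 0.3503
−0.139·log₂(0.139) = 0.3957
−0.081·log₂(0.081) = 0.2937
Sum ≈ 2.4704 → 2.470 bits.

2.470 bits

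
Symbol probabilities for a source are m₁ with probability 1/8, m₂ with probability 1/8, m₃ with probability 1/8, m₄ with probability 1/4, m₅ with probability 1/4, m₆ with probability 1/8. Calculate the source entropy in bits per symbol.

Each probability is a power of 1/2, so log₂(1/p) is an integer.
H = Σ p·log₂(1/p) = 1/8·3 + 1/8·3 + 1/8·3 + 1/4·2 + 1/4·2 + 1/8·3 = 2.5 bits.

2.5 bits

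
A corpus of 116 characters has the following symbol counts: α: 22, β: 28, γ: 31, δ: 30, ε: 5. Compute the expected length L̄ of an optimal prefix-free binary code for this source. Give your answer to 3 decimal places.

Probabilities are the counts divided by 116.
Repeatedly combine the two least-probable nodes; the expected code length is the sum of the merged weights.
merge 5/116 + 11/58 → 27/116
merge 27/116 + 7/29 → 55/116
merge 15/58 + 31/116 → 61/116
merge 55/116 + 61/116 → 1
L = 27/116 + 55/116 + 61/116 + 1 = 259/116 ≈ 2.233 bits/symbol.

2.233 bits/symbol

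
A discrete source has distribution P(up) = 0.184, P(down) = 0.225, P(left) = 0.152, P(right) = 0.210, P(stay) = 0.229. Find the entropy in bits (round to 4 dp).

H = −Σ pᵢ log₂ pᵢ.
−0.184·log₂(0.184) = 0.4494
−0.225·log₂(0.225) = 0.4842
−0.152·log₂(0.152) = 0.4131
−0.210·log₂(0.210) = 0.4728
−0.229·log₂(0.229) = 0.4870
Sum ≈ 2.3065 → 2.3065 bits.

2.3065 bits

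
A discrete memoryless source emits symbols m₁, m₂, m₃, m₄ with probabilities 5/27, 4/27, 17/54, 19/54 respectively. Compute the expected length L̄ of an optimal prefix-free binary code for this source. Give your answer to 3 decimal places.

1.981 bits/symbol

Repeatedly combine the two least-probable nodes; the expected code length is the sum of the merged weights.
merge 4/27 + 5/27 → 1/3
merge 17/54 + 1/3 → 35/54
merge 19/54 + 35/54 → 1
L = 1/3 + 35/54 + 1 = 107/54 ≈ 1.981 bits/symbol.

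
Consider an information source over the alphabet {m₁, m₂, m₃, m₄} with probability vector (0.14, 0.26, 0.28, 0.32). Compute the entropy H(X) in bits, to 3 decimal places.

1.943 bits

H = −Σ pᵢ log₂ pᵢ.
−0.14·log₂(0.14) = 0.3971
−0.26·log₂(0.26) = 0.5053
−0.28·log₂(0.28) = 0.5142
−0.32·log₂(0.32) = 0.5260
Sum ≈ 1.9427 → 1.943 bits.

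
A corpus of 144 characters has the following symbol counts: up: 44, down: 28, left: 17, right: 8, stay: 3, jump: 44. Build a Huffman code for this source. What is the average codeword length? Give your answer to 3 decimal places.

Probabilities are the counts divided by 144.
Repeatedly combine the two least-probable nodes; the expected code length is the sum of the merged weights.
merge 1/48 + 1/18 → 11/144
merge 11/144 + 17/144 → 7/36
merge 7/36 + 7/36 → 7/18
merge 11/36 + 11/36 → 11/18
merge 7/18 + 11/18 → 1
L = 11/144 + 7/36 + 7/18 + 11/18 + 1 = 109/48 ≈ 2.271 bits/symbol.

2.271 bits/symbol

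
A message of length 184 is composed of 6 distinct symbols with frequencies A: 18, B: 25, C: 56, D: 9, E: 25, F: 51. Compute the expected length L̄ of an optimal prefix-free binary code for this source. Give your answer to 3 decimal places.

2.418 bits/symbol

Probabilities are the counts divided by 184.
Repeatedly combine the two least-probable nodes; the expected code length is the sum of the merged weights.
merge 9/184 + 9/92 → 27/184
merge 25/184 + 25/184 → 25/92
merge 27/184 + 25/92 → 77/184
merge 51/184 + 7/23 → 107/184
merge 77/184 + 107/184 → 1
L = 27/184 + 25/92 + 77/184 + 107/184 + 1 = 445/184 ≈ 2.418 bits/symbol.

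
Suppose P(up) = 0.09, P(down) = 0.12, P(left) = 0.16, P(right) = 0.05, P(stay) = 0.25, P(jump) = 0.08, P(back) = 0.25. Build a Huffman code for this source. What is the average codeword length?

Repeatedly combine the two least-probable nodes; the expected code length is the sum of the merged weights.
merge 1/20 + 2/25 → 13/100
merge 9/100 + 3/25 → 21/100
merge 13/100 + 4/25 → 29/100
merge 21/100 + 1/4 → 23/50
merge 1/4 + 29/100 → 27/50
merge 23/50 + 27/50 → 1
L = 13/100 + 21/100 + 29/100 + 23/50 + 27/50 + 1 = 263/100 = 2.63 bits/symbol.

2.63 bits/symbol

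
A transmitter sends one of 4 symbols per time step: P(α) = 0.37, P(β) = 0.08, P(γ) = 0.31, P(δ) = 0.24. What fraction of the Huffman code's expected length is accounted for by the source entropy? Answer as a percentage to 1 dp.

94.4%

Entropy H = −Σ p log₂ p ≈ 1.8402 bits.
Huffman merges: 2/25+6/25→8/25; 31/100+8/25→63/100; 37/100+63/100→1. L = 39/20 ≈ 1.9500.
Efficiency = H/L = 1.8402/1.9500 = 94.4%.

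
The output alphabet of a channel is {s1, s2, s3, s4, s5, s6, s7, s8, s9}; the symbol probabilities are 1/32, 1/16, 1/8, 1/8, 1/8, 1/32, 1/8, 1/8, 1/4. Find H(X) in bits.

2.9375 bits

Each probability is a power of 1/2, so log₂(1/p) is an integer.
H = Σ p·log₂(1/p) = 1/32·5 + 1/16·4 + 1/8·3 + 1/8·3 + 1/8·3 + 1/32·5 + 1/8·3 + 1/8·3 + 1/4·2 = 2.9375 bits.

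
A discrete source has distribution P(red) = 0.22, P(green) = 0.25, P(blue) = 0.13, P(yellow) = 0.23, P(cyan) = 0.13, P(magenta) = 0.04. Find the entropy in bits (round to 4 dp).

H = −Σ pᵢ log₂ pᵢ.
−0.22·log₂(0.22) = 0.4806
−0.25·log₂(0.25) = 0.5000
−0.13·log₂(0.13) = 0.3826
−0.23·log₂(0.23) = 0.4877
−0.13·log₂(0.13) = 0.3826
−0.04·log₂(0.04) = 0.1858
Sum ≈ 2.4193 → 2.4193 bits.

2.4193 bits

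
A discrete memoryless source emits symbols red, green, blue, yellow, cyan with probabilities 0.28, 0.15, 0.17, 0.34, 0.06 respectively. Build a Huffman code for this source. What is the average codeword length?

2.21 bits/symbol

Repeatedly combine the two least-probable nodes; the expected code length is the sum of the merged weights.
merge 3/50 + 3/20 → 21/100
merge 17/100 + 21/100 → 19/50
merge 7/25 + 17/50 → 31/50
merge 19/50 + 31/50 → 1
L = 21/100 + 19/50 + 31/50 + 1 = 221/100 = 2.21 bits/symbol.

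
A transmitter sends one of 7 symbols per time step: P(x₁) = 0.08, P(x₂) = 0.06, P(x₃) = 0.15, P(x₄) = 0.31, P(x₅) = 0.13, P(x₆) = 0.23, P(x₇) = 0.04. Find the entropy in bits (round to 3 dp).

2.525 bits

H = −Σ pᵢ log₂ pᵢ.
−0.08·log₂(0.08) = 0.2915
−0.06·log₂(0.06) = 0.2435
−0.15·log₂(0.15) = 0.4105
−0.31·log₂(0.31) = 0.5238
−0.13·log₂(0.13) = 0.3826
−0.23·log₂(0.23) = 0.4877
−0.04·log₂(0.04) = 0.1858
Sum ≈ 2.5254 → 2.525 bits.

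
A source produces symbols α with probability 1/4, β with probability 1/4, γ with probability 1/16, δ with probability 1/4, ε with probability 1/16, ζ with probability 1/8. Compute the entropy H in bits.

2.375 bits

Each probability is a power of 1/2, so log₂(1/p) is an integer.
H = Σ p·log₂(1/p) = 1/4·2 + 1/4·2 + 1/16·4 + 1/4·2 + 1/16·4 + 1/8·3 = 2.375 bits.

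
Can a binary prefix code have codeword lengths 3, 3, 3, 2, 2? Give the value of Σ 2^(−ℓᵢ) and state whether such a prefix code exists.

With common denominator 2^3 = 8: Σ 2^(−ℓᵢ) = 1/8 + 1/8 + 1/8 + 2/8 + 2/8 = 7/8 = 0.875.
Kraft's inequality requires Σ ≤ 1; here Σ = 0.875 ≤ 1, so such a prefix code exists.

0.875; yes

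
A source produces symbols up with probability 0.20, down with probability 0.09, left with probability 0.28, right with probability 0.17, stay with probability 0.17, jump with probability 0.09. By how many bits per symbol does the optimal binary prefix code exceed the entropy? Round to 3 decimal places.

Entropy H = −Σ p log₂ p ≈ 2.4731 bits.
Huffman merges: 9/100+9/100→9/50; 17/100+17/100→17/50; 9/50+1/5→19/50; 7/25+17/50→31/50; 19/50+31/50→1. L = 63/25 ≈ 2.5200.
L − H = 2.5200 − 2.4731 = 0.047 bits.

0.047 bits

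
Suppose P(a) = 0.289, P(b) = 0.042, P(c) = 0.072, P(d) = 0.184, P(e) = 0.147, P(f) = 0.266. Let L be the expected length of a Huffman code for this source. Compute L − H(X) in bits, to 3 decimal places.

0.028 bits

Entropy H = −Σ p log₂ p ≈ 2.3471 bits.
Huffman merges: 21/500+9/125→57/500; 57/500+147/1000→261/1000; 23/125+261/1000→89/200; 133/500+289/1000→111/200; 89/200+111/200→1. L = 19/8 ≈ 2.3750.
L − H = 2.3750 − 2.3471 = 0.028 bits.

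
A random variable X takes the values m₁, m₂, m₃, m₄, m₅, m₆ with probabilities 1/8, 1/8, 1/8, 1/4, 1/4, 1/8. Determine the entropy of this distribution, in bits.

2.5 bits

Each probability is a power of 1/2, so log₂(1/p) is an integer.
H = Σ p·log₂(1/p) = 1/8·3 + 1/8·3 + 1/8·3 + 1/4·2 + 1/4·2 + 1/8·3 = 2.5 bits.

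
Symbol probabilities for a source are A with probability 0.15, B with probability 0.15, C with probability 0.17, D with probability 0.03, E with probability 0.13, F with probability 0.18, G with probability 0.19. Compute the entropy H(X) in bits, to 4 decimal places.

2.6906 bits

H = −Σ pᵢ log₂ pᵢ.
−0.15·log₂(0.15) = 0.4105
−0.15·log₂(0.15) = 0.4105
−0.17·log₂(0.17) = 0.4346
−0.03·log₂(0.03) = 0.1518
−0.13·log₂(0.13) = 0.3826
−0.18·log₂(0.18) = 0.4453
−0.19·log₂(0.19) = 0.4552
Sum ≈ 2.6906 → 2.6906 bits.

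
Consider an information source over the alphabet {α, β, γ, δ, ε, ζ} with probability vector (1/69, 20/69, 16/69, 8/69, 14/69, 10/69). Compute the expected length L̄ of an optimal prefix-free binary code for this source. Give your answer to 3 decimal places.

2.406 bits/symbol

Repeatedly combine the two least-probable nodes; the expected code length is the sum of the merged weights.
merge 1/69 + 8/69 → 3/23
merge 3/23 + 10/69 → 19/69
merge 14/69 + 16/69 → 10/23
merge 19/69 + 20/69 → 13/23
merge 10/23 + 13/23 → 1
L = 3/23 + 19/69 + 10/23 + 13/23 + 1 = 166/69 ≈ 2.406 bits/symbol.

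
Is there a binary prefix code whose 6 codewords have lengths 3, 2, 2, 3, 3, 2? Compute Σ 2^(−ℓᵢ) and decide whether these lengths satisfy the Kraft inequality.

1.125; no

With common denominator 2^3 = 8: Σ 2^(−ℓᵢ) = 1/8 + 2/8 + 2/8 + 1/8 + 1/8 + 2/8 = 9/8 = 1.125.
Kraft's inequality requires Σ ≤ 1; here Σ = 1.125 > 1, so no such prefix code exists.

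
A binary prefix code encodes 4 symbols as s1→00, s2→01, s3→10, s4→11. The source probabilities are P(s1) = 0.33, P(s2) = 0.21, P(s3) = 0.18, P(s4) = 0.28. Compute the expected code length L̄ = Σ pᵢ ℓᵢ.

L̄ = Σ pᵢ·ℓᵢ = 0.33·2 + 0.21·2 + 0.18·2 + 0.28·2 = 2 bits/symbol.

2 bits/symbol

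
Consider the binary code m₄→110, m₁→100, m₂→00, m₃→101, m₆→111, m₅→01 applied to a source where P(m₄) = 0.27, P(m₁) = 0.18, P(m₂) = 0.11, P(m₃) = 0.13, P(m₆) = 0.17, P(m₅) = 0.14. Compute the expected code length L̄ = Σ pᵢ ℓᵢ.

2.75 bits/symbol

L̄ = Σ pᵢ·ℓᵢ = 0.27·3 + 0.18·3 + 0.11·2 + 0.13·3 + 0.17·3 + 0.14·2 = 2.75 bits/symbol.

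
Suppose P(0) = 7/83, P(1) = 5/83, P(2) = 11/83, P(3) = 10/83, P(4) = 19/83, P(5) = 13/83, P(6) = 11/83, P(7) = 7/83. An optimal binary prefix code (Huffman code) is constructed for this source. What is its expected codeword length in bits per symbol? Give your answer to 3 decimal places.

2.916 bits/symbol

Repeatedly combine the two least-probable nodes; the expected code length is the sum of the merged weights.
merge 5/83 + 7/83 → 12/83
merge 7/83 + 10/83 → 17/83
merge 11/83 + 11/83 → 22/83
merge 12/83 + 13/83 → 25/83
merge 17/83 + 19/83 → 36/83
merge 22/83 + 25/83 → 47/83
merge 36/83 + 47/83 → 1
L = 12/83 + 17/83 + 22/83 + 25/83 + 36/83 + 47/83 + 1 = 242/83 ≈ 2.916 bits/symbol.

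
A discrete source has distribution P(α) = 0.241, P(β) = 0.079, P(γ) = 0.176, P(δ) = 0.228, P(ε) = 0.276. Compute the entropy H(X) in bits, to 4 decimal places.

H = −Σ pᵢ log₂ pᵢ.
−0.241·log₂(0.241) = 0.4947
−0.079·log₂(0.079) = 0.2893
−0.176·log₂(0.176) = 0.4411
−0.228·log₂(0.228) = 0.4863
−0.276·log₂(0.276) = 0.5126
Sum ≈ 2.2241 → 2.2241 bits.

2.2241 bits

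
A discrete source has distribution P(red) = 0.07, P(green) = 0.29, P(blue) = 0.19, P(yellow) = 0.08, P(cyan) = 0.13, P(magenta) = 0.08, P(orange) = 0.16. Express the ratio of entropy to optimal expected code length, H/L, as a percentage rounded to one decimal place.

Entropy H = −Σ p log₂ p ≈ 2.6304 bits.
Huffman merges: 7/100+2/25→3/20; 2/25+13/100→21/100; 3/20+4/25→31/100; 19/100+21/100→2/5; 29/100+31/100→3/5; 2/5+3/5→1. L = 267/100 ≈ 2.6700.
Efficiency = H/L = 2.6304/2.6700 = 98.5%.

98.5%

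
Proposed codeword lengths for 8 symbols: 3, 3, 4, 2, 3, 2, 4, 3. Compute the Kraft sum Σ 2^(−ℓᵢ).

1.125

With common denominator 2^4 = 16: Σ 2^(−ℓᵢ) = 2/16 + 2/16 + 1/16 + 4/16 + 2/16 + 4/16 + 1/16 + 2/16 = 18/16 = 1.125.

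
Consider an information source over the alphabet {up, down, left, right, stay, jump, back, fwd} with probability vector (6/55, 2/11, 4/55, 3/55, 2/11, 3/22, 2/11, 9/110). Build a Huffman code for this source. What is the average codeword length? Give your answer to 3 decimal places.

Repeatedly combine the two least-probable nodes; the expected code length is the sum of the merged weights.
merge 3/55 + 4/55 → 7/55
merge 9/110 + 6/55 → 21/110
merge 7/55 + 3/22 → 29/110
merge 2/11 + 2/11 → 4/11
merge 2/11 + 21/110 → 41/110
merge 29/110 + 4/11 → 69/110
merge 41/110 + 69/110 → 1
L = 7/55 + 21/110 + 29/110 + 4/11 + 41/110 + 69/110 + 1 = 162/55 ≈ 2.945 bits/symbol.

2.945 bits/symbol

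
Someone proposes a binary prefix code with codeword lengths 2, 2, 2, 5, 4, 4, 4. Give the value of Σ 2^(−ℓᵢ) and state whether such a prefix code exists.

With common denominator 2^5 = 32: Σ 2^(−ℓᵢ) = 8/32 + 8/32 + 8/32 + 1/32 + 2/32 + 2/32 + 2/32 = 31/32 = 0.96875.
Kraft's inequality requires Σ ≤ 1; here Σ = 0.96875 ≤ 1, so such a prefix code exists.

0.96875; yes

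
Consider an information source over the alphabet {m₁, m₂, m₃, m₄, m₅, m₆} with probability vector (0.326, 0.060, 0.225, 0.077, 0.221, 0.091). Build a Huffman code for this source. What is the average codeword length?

Repeatedly combine the two least-probable nodes; the expected code length is the sum of the merged weights.
merge 3/50 + 77/1000 → 137/1000
merge 91/1000 + 137/1000 → 57/250
merge 221/1000 + 9/40 → 223/500
merge 57/250 + 163/500 → 277/500
merge 223/500 + 277/500 → 1
L = 137/1000 + 57/250 + 223/500 + 277/500 + 1 = 473/200 = 2.365 bits/symbol.

2.365 bits/symbol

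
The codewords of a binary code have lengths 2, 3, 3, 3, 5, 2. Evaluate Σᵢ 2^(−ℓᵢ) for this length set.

0.90625

With common denominator 2^5 = 32: Σ 2^(−ℓᵢ) = 8/32 + 4/32 + 4/32 + 4/32 + 1/32 + 8/32 = 29/32 = 0.90625.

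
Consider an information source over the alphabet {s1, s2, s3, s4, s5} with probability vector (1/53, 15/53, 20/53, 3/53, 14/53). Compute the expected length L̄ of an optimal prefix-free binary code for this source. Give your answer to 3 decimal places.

2.038 bits/symbol

Repeatedly combine the two least-probable nodes; the expected code length is the sum of the merged weights.
merge 1/53 + 3/53 → 4/53
merge 4/53 + 14/53 → 18/53
merge 15/53 + 18/53 → 33/53
merge 20/53 + 33/53 → 1
L = 4/53 + 18/53 + 33/53 + 1 = 108/53 ≈ 2.038 bits/symbol.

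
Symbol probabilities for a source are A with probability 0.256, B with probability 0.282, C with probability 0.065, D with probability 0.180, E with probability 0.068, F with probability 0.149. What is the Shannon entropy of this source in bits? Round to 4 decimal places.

H = −Σ pᵢ log₂ pᵢ.
−0.256·log₂(0.256) = 0.5032
−0.282·log₂(0.282) = 0.5150
−0.065·log₂(0.065) = 0.2563
−0.180·log₂(0.180) = 0.4453
−0.068·log₂(0.068) = 0.2637
−0.149·log₂(0.149) = 0.4092
Sum ≈ 2.3928 → 2.3928 bits.

2.3928 bits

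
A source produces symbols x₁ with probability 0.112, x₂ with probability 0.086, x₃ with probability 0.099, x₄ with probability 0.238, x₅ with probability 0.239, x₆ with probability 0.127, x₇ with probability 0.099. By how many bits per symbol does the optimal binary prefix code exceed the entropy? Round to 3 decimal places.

Entropy H = −Σ p log₂ p ≈ 2.6833 bits.
Huffman merges: 43/500+99/1000→37/200; 99/1000+14/125→211/1000; 127/1000+37/200→39/125; 211/1000+119/500→449/1000; 239/1000+39/125→551/1000; 449/1000+551/1000→1. L = 677/250 ≈ 2.7080.
L − H = 2.7080 − 2.6833 = 0.025 bits.

0.025 bits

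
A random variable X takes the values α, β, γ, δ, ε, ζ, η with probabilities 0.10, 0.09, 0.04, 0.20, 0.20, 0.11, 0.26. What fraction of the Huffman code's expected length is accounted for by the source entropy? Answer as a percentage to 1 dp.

97.9%

Entropy H = −Σ p log₂ p ≈ 2.6149 bits.
Huffman merges: 1/25+9/100→13/100; 1/10+11/100→21/100; 13/100+1/5→33/100; 1/5+21/100→41/100; 13/50+33/100→59/100; 41/100+59/100→1. L = 267/100 ≈ 2.6700.
Efficiency = H/L = 2.6149/2.6700 = 97.9%.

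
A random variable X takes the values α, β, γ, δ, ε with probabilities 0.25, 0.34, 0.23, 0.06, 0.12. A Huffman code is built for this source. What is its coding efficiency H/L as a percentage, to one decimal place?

Entropy H = −Σ p log₂ p ≈ 2.1274 bits.
Huffman merges: 3/50+3/25→9/50; 9/50+23/100→41/100; 1/4+17/50→59/100; 41/100+59/100→1. L = 109/50 ≈ 2.1800.
Efficiency = H/L = 2.1274/2.1800 = 97.6%.

97.6%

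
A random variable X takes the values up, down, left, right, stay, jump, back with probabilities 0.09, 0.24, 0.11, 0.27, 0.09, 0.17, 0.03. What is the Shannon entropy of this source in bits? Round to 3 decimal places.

H = −Σ pᵢ log₂ pᵢ.
−0.09·log₂(0.09) = 0.3127
−0.24·log₂(0.24) = 0.4941
−0.11·log₂(0.11) = 0.3503
−0.27·log₂(0.27) = 0.5100
−0.09·log₂(0.09) = 0.3127
−0.17·log₂(0.17) = 0.4346
−0.03·log₂(0.03) = 0.1518
Sum ≈ 2.5661 → 2.566 bits.

2.566 bits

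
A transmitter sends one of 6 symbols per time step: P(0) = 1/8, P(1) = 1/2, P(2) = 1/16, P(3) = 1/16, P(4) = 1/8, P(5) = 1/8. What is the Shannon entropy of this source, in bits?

Each probability is a power of 1/2, so log₂(1/p) is an integer.
H = Σ p·log₂(1/p) = 1/8·3 + 1/2·1 + 1/16·4 + 1/16·4 + 1/8·3 + 1/8·3 = 2.125 bits.

2.125 bits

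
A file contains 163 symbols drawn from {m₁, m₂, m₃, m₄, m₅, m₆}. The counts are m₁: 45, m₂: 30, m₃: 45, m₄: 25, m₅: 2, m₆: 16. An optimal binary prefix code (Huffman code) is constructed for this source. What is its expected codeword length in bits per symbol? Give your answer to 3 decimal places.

Probabilities are the counts divided by 163.
Repeatedly combine the two least-probable nodes; the expected code length is the sum of the merged weights.
merge 2/163 + 16/163 → 18/163
merge 18/163 + 25/163 → 43/163
merge 30/163 + 43/163 → 73/163
merge 45/163 + 45/163 → 90/163
merge 73/163 + 90/163 → 1
L = 18/163 + 43/163 + 73/163 + 90/163 + 1 = 387/163 ≈ 2.374 bits/symbol.

2.374 bits/symbol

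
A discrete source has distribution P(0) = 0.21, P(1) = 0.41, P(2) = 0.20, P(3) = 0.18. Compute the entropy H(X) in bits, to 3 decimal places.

1.910 bits

H = −Σ pᵢ log₂ pᵢ.
−0.21·log₂(0.21) = 0.4728
−0.41·log₂(0.41) = 0.5274
−0.20·log₂(0.20) = 0.4644
−0.18·log₂(0.18) = 0.4453
Sum ≈ 1.9099 → 1.910 bits.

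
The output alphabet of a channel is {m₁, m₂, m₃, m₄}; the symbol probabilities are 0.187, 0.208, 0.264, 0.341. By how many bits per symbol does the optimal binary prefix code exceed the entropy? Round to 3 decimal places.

Entropy H = −Σ p log₂ p ≈ 1.9601 bits.
Huffman merges: 187/1000+26/125→79/200; 33/125+341/1000→121/200; 79/200+121/200→1. L = 2 ≈ 2.0000.
L − H = 2.0000 − 1.9601 = 0.040 bits.

0.040 bits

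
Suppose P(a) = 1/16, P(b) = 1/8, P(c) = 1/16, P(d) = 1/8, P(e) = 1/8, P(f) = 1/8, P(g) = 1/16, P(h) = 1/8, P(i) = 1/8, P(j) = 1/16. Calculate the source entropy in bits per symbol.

Each probability is a power of 1/2, so log₂(1/p) is an integer.
H = Σ p·log₂(1/p) = 1/16·4 + 1/8·3 + 1/16·4 + 1/8·3 + 1/8·3 + 1/8·3 + 1/16·4 + 1/8·3 + 1/8·3 + 1/16·4 = 3.25 bits.

3.25 bits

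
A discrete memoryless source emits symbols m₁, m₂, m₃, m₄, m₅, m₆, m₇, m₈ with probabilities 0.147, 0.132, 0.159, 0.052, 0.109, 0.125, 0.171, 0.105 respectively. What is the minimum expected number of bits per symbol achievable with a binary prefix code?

Repeatedly combine the two least-probable nodes; the expected code length is the sum of the merged weights.
merge 13/250 + 21/200 → 157/1000
merge 109/1000 + 1/8 → 117/500
merge 33/250 + 147/1000 → 279/1000
merge 157/1000 + 159/1000 → 79/250
merge 171/1000 + 117/500 → 81/200
merge 279/1000 + 79/250 → 119/200
merge 81/200 + 119/200 → 1
L = 157/1000 + 117/500 + 279/1000 + 79/250 + 81/200 + 119/200 + 1 = 1493/500 = 2.986 bits/symbol.

2.986 bits/symbol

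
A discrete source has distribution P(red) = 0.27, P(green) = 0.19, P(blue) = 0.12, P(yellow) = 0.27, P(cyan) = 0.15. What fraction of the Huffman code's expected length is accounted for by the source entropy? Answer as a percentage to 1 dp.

99.2%

Entropy H = −Σ p log₂ p ≈ 2.2529 bits.
Huffman merges: 3/25+3/20→27/100; 19/100+27/100→23/50; 27/100+27/100→27/50; 23/50+27/50→1. L = 227/100 ≈ 2.2700.
Efficiency = H/L = 2.2529/2.2700 = 99.2%.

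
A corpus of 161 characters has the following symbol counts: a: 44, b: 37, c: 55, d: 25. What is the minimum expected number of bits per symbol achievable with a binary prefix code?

2 bits/symbol

Probabilities are the counts divided by 161.
Repeatedly combine the two least-probable nodes; the expected code length is the sum of the merged weights.
merge 25/161 + 37/161 → 62/161
merge 44/161 + 55/161 → 99/161
merge 62/161 + 99/161 → 1
L = 62/161 + 99/161 + 1 = 2 bits/symbol.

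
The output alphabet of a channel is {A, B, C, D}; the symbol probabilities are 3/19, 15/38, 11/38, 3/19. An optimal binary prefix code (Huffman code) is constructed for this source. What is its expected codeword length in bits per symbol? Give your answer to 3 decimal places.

Repeatedly combine the two least-probable nodes; the expected code length is the sum of the merged weights.
merge 3/19 + 3/19 → 6/19
merge 11/38 + 6/19 → 23/38
merge 15/38 + 23/38 → 1
L = 6/19 + 23/38 + 1 = 73/38 ≈ 1.921 bits/symbol.

1.921 bits/symbol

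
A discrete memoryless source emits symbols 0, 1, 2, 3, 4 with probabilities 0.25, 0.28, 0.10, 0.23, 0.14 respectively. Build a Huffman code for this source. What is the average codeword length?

2.24 bits/symbol

Repeatedly combine the two least-probable nodes; the expected code length is the sum of the merged weights.
merge 1/10 + 7/50 → 6/25
merge 23/100 + 6/25 → 47/100
merge 1/4 + 7/25 → 53/100
merge 47/100 + 53/100 → 1
L = 6/25 + 47/100 + 53/100 + 1 = 56/25 = 2.24 bits/symbol.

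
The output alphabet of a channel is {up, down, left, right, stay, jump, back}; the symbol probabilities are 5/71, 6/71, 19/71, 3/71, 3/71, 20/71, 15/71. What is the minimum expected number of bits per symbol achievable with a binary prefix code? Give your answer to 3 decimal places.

Repeatedly combine the two least-probable nodes; the expected code length is the sum of the merged weights.
merge 3/71 + 3/71 → 6/71
merge 5/71 + 6/71 → 11/71
merge 6/71 + 11/71 → 17/71
merge 15/71 + 17/71 → 32/71
merge 19/71 + 20/71 → 39/71
merge 32/71 + 39/71 → 1
L = 6/71 + 11/71 + 17/71 + 32/71 + 39/71 + 1 = 176/71 ≈ 2.479 bits/symbol.

2.479 bits/symbol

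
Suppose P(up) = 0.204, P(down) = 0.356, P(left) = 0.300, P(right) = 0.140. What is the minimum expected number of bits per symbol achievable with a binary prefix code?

1.988 bits/symbol

Repeatedly combine the two least-probable nodes; the expected code length is the sum of the merged weights.
merge 7/50 + 51/250 → 43/125
merge 3/10 + 43/125 → 161/250
merge 89/250 + 161/250 → 1
L = 43/125 + 161/250 + 1 = 497/250 = 1.988 bits/symbol.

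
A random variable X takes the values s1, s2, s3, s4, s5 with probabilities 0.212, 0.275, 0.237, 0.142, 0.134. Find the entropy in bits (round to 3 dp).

H = −Σ pᵢ log₂ pᵢ.
−0.212·log₂(0.212) = 0.4744
−0.275·log₂(0.275) = 0.5122
−0.237·log₂(0.237) = 0.4923
−0.142·log₂(0.142) = 0.3999
−0.134·log₂(0.134) = 0.3886
Sum ≈ 2.2673 → 2.267 bits.

2.267 bits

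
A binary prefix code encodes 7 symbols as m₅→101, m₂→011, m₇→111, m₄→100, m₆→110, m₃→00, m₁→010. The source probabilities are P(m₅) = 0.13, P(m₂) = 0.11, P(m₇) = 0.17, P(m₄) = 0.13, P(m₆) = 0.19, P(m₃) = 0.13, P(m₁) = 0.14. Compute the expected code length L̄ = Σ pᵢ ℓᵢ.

L̄ = Σ pᵢ·ℓᵢ = 0.13·3 + 0.11·3 + 0.17·3 + 0.13·3 + 0.19·3 + 0.13·2 + 0.14·3 = 2.87 bits/symbol.

2.87 bits/symbol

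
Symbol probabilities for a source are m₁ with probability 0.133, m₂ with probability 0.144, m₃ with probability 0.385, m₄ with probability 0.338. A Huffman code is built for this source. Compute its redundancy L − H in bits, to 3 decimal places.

Entropy H = −Σ p log₂ p ≈ 1.8488 bits.
Huffman merges: 133/1000+18/125→277/1000; 277/1000+169/500→123/200; 77/200+123/200→1. L = 473/250 ≈ 1.8920.
L − H = 1.8920 − 1.8488 = 0.043 bits.

0.043 bits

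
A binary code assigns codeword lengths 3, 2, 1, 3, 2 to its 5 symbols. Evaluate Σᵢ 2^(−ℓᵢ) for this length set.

With common denominator 2^3 = 8: Σ 2^(−ℓᵢ) = 1/8 + 2/8 + 4/8 + 1/8 + 2/8 = 10/8 = 1.25.

1.25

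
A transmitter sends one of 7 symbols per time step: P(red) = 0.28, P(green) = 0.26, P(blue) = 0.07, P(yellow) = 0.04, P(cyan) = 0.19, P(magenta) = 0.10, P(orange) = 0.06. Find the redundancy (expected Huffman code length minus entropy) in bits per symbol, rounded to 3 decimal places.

0.035 bits

Entropy H = −Σ p log₂ p ≈ 2.5048 bits.
Huffman merges: 1/25+3/50→1/10; 7/100+1/10→17/100; 1/10+17/100→27/100; 19/100+13/50→9/20; 27/100+7/25→11/20; 9/20+11/20→1. L = 127/50 ≈ 2.5400.
L − H = 2.5400 − 2.5048 = 0.035 bits.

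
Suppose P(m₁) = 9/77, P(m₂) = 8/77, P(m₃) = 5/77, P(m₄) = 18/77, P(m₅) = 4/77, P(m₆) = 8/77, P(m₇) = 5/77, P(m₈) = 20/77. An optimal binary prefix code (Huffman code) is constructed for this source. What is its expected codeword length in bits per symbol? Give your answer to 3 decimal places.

2.792 bits/symbol

Repeatedly combine the two least-probable nodes; the expected code length is the sum of the merged weights.
merge 4/77 + 5/77 → 9/77
merge 5/77 + 8/77 → 13/77
merge 8/77 + 9/77 → 17/77
merge 9/77 + 13/77 → 2/7
merge 17/77 + 18/77 → 5/11
merge 20/77 + 2/7 → 6/11
merge 5/11 + 6/11 → 1
L = 9/77 + 13/77 + 17/77 + 2/7 + 5/11 + 6/11 + 1 = 215/77 ≈ 2.792 bits/symbol.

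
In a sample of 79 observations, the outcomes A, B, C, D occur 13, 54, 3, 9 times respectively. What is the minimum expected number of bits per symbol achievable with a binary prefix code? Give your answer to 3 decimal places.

Probabilities are the counts divided by 79.
Repeatedly combine the two least-probable nodes; the expected code length is the sum of the merged weights.
merge 3/79 + 9/79 → 12/79
merge 12/79 + 13/79 → 25/79
merge 25/79 + 54/79 → 1
L = 12/79 + 25/79 + 1 = 116/79 ≈ 1.468 bits/symbol.

1.468 bits/symbol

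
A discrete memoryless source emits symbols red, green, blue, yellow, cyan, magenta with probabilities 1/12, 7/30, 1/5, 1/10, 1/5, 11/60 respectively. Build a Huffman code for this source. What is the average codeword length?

2.55 bits/symbol

Repeatedly combine the two least-probable nodes; the expected code length is the sum of the merged weights.
merge 1/12 + 1/10 → 11/60
merge 11/60 + 11/60 → 11/30
merge 1/5 + 1/5 → 2/5
merge 7/30 + 11/30 → 3/5
merge 2/5 + 3/5 → 1
L = 11/60 + 11/30 + 2/5 + 3/5 + 1 = 51/20 = 2.55 bits/symbol.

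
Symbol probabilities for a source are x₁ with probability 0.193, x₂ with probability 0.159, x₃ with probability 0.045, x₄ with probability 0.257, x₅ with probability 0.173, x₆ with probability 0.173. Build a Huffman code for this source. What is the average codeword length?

Repeatedly combine the two least-probable nodes; the expected code length is the sum of the merged weights.
merge 9/200 + 159/1000 → 51/250
merge 173/1000 + 173/1000 → 173/500
merge 193/1000 + 51/250 → 397/1000
merge 257/1000 + 173/500 → 603/1000
merge 397/1000 + 603/1000 → 1
L = 51/250 + 173/500 + 397/1000 + 603/1000 + 1 = 51/20 = 2.55 bits/symbol.

2.55 bits/symbol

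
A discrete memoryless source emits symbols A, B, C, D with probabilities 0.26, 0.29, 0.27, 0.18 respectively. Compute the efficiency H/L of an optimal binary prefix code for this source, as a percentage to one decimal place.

98.9%

Entropy H = −Σ p log₂ p ≈ 1.9785 bits.
Huffman merges: 9/50+13/50→11/25; 27/100+29/100→14/25; 11/25+14/25→1. L = 2 ≈ 2.0000.
Efficiency = H/L = 1.9785/2.0000 = 98.9%.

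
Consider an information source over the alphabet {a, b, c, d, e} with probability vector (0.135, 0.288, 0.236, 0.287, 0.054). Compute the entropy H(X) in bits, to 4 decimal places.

2.1431 bits

H = −Σ pᵢ log₂ pᵢ.
−0.135·log₂(0.135) = 0.3900
−0.288·log₂(0.288) = 0.5172
−0.236·log₂(0.236) = 0.4916
−0.287·log₂(0.287) = 0.5169
−0.054·log₂(0.054) = 0.2274
Sum ≈ 2.1431 → 2.1431 bits.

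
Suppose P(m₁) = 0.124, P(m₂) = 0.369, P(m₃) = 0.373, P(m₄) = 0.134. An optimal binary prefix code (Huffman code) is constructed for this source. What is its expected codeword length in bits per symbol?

1.885 bits/symbol

Repeatedly combine the two least-probable nodes; the expected code length is the sum of the merged weights.
merge 31/250 + 67/500 → 129/500
merge 129/500 + 369/1000 → 627/1000
merge 373/1000 + 627/1000 → 1
L = 129/500 + 627/1000 + 1 = 377/200 = 1.885 bits/symbol.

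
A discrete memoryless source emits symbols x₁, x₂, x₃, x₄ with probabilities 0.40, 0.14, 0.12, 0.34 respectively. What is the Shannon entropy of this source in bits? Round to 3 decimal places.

1.822 bits

H = −Σ pᵢ log₂ pᵢ.
−0.40·log₂(0.40) = 0.5288
−0.14·log₂(0.14) = 0.3971
−0.12·log₂(0.12) = 0.3671
−0.34·log₂(0.34) = 0.5292
Sum ≈ 1.8221 → 1.822 bits.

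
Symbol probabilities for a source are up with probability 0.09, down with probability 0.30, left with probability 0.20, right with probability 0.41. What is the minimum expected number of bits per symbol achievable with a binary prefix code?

1.88 bits/symbol

Repeatedly combine the two least-probable nodes; the expected code length is the sum of the merged weights.
merge 9/100 + 1/5 → 29/100
merge 29/100 + 3/10 → 59/100
merge 41/100 + 59/100 → 1
L = 29/100 + 59/100 + 1 = 47/25 = 1.88 bits/symbol.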